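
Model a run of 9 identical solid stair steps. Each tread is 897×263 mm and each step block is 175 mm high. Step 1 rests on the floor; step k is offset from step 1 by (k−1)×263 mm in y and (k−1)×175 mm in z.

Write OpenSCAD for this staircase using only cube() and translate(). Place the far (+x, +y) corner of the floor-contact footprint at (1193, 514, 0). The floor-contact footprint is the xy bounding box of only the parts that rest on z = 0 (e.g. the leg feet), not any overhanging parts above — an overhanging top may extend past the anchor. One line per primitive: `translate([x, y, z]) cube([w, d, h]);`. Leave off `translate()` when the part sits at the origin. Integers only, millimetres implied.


translate([296, 251, 0]) cube([897, 263, 175]);
translate([296, 514, 175]) cube([897, 263, 175]);
translate([296, 777, 350]) cube([897, 263, 175]);
translate([296, 1040, 525]) cube([897, 263, 175]);
translate([296, 1303, 700]) cube([897, 263, 175]);
translate([296, 1566, 875]) cube([897, 263, 175]);
translate([296, 1829, 1050]) cube([897, 263, 175]);
translate([296, 2092, 1225]) cube([897, 263, 175]);
translate([296, 2355, 1400]) cube([897, 263, 175]);


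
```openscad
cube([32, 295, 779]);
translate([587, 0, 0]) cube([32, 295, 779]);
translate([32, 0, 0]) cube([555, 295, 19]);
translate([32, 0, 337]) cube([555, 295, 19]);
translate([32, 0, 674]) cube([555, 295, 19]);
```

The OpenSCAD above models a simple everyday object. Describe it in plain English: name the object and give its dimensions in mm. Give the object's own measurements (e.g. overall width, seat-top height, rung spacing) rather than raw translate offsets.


An open bookshelf. Two side panels, each 32 mm thick, 295 mm deep and 779 mm tall, stand 619 mm apart (outside-to-outside). Between them sit 3 shelves, each 19 mm thick and 295 mm deep, spanning the full gap between the sides. The bottom shelf rests on the floor (its underside at z = 0) and the clear gap between one shelf's top and the next shelf's underside is 318 mm.


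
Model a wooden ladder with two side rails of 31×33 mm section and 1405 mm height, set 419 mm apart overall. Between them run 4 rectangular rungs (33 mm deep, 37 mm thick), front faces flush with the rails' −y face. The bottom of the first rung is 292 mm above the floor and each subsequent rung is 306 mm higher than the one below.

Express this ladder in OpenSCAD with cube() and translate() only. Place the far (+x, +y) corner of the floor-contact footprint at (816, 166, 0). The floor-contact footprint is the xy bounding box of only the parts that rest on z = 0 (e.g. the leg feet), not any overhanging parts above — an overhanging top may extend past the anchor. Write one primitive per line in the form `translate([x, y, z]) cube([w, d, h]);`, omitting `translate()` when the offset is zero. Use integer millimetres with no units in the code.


translate([397, 133, 0]) cube([31, 33, 1405]);
translate([785, 133, 0]) cube([31, 33, 1405]);
translate([428, 133, 292]) cube([357, 33, 37]);
translate([428, 133, 598]) cube([357, 33, 37]);
translate([428, 133, 904]) cube([357, 33, 37]);
translate([428, 133, 1210]) cube([357, 33, 37]);


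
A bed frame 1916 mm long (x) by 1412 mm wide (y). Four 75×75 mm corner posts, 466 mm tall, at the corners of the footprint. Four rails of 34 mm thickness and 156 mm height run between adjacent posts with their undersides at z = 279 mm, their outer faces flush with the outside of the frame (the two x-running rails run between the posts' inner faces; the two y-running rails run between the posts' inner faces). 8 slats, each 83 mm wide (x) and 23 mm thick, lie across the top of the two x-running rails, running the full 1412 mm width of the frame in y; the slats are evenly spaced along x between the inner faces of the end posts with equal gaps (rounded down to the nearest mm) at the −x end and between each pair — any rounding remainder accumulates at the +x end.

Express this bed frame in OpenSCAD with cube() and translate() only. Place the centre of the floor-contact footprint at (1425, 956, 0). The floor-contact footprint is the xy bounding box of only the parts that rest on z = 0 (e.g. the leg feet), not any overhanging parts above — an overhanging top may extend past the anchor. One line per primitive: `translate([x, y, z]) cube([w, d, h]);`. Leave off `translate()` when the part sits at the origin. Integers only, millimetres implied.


translate([467, 250, 0]) cube([75, 75, 466]);
translate([467, 1587, 0]) cube([75, 75, 466]);
translate([2308, 250, 0]) cube([75, 75, 466]);
translate([2308, 1587, 0]) cube([75, 75, 466]);
translate([542, 250, 279]) cube([1766, 34, 156]);
translate([542, 1628, 279]) cube([1766, 34, 156]);
translate([467, 325, 279]) cube([34, 1262, 156]);
translate([2349, 325, 279]) cube([34, 1262, 156]);
translate([664, 250, 435]) cube([83, 1412, 23]);
translate([869, 250, 435]) cube([83, 1412, 23]);
translate([1074, 250, 435]) cube([83, 1412, 23]);
translate([1279, 250, 435]) cube([83, 1412, 23]);
translate([1484, 250, 435]) cube([83, 1412, 23]);
translate([1689, 250, 435]) cube([83, 1412, 23]);
translate([1894, 250, 435]) cube([83, 1412, 23]);
translate([2099, 250, 435]) cube([83, 1412, 23]);


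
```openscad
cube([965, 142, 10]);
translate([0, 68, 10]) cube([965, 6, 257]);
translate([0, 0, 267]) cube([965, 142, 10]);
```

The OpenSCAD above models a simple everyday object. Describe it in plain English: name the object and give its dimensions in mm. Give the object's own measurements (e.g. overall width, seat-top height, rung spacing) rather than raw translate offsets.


An I-beam lying along x, 965 mm long. Overall section height 277 mm. Two flanges 142 mm wide (y) and 10 mm thick, one on the floor and one at the top; a web 6 mm thick runs between them, centred on the flange width.


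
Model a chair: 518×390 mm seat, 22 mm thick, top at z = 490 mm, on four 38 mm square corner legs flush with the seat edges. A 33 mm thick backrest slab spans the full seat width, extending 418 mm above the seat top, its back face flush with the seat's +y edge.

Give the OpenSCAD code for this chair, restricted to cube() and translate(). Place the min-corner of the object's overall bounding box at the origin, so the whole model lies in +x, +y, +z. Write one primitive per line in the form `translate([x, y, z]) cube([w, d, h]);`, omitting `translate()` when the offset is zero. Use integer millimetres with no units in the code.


// leg_h = 490 - 22 = 468
translate([0, 0, 468]) cube([518, 390, 22]);
cube([38, 38, 468]);
translate([480, 0, 0]) cube([38, 38, 468]);
translate([0, 352, 0]) cube([38, 38, 468]);
translate([480, 352, 0]) cube([38, 38, 468]);
translate([0, 357, 490]) cube([518, 33, 418]);


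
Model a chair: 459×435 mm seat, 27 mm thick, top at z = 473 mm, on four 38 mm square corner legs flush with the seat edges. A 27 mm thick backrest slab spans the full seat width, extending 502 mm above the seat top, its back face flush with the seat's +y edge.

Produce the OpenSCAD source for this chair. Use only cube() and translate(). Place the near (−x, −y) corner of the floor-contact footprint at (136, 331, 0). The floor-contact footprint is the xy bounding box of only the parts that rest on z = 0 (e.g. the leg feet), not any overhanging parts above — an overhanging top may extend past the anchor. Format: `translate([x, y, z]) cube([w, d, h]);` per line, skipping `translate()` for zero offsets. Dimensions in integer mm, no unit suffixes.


// leg_h = 473 - 27 = 446
translate([136, 331, 446]) cube([459, 435, 27]);
translate([136, 331, 0]) cube([38, 38, 446]);
translate([557, 331, 0]) cube([38, 38, 446]);
translate([136, 728, 0]) cube([38, 38, 446]);
translate([557, 728, 0]) cube([38, 38, 446]);
translate([136, 739, 473]) cube([459, 27, 502]);


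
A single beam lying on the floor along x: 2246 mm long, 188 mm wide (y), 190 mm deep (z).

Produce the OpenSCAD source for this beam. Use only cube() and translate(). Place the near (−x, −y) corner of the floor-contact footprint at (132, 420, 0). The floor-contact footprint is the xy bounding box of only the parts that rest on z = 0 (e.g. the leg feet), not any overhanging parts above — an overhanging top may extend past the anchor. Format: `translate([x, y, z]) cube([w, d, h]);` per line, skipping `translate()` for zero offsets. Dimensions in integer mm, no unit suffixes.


translate([132, 420, 0]) cube([2246, 188, 190]);


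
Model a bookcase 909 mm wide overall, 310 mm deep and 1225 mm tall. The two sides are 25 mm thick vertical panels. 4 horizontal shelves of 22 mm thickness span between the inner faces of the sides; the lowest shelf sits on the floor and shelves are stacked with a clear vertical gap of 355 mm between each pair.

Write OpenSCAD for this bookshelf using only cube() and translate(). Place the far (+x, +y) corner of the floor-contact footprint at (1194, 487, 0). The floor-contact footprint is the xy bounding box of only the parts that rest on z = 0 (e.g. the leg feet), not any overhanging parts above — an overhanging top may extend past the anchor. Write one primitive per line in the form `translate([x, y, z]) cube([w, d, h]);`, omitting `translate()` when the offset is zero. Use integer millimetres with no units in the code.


translate([285, 177, 0]) cube([25, 310, 1225]);
translate([1169, 177, 0]) cube([25, 310, 1225]);
translate([310, 177, 0]) cube([859, 310, 22]);
translate([310, 177, 377]) cube([859, 310, 22]);
translate([310, 177, 754]) cube([859, 310, 22]);
translate([310, 177, 1131]) cube([859, 310, 22]);


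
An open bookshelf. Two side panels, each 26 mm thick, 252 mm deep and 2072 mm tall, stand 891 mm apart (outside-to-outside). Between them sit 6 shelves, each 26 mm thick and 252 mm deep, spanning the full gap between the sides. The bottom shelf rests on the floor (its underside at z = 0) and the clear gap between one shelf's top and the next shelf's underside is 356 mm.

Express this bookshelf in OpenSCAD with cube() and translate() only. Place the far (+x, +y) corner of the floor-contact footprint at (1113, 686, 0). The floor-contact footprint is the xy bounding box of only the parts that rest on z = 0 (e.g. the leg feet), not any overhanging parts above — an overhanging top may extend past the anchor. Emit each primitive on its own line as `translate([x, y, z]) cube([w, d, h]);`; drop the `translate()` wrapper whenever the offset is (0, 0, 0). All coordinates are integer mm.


translate([222, 434, 0]) cube([26, 252, 2072]);
translate([1087, 434, 0]) cube([26, 252, 2072]);
translate([248, 434, 0]) cube([839, 252, 26]);
translate([248, 434, 382]) cube([839, 252, 26]);
translate([248, 434, 764]) cube([839, 252, 26]);
translate([248, 434, 1146]) cube([839, 252, 26]);
translate([248, 434, 1528]) cube([839, 252, 26]);
translate([248, 434, 1910]) cube([839, 252, 26]);


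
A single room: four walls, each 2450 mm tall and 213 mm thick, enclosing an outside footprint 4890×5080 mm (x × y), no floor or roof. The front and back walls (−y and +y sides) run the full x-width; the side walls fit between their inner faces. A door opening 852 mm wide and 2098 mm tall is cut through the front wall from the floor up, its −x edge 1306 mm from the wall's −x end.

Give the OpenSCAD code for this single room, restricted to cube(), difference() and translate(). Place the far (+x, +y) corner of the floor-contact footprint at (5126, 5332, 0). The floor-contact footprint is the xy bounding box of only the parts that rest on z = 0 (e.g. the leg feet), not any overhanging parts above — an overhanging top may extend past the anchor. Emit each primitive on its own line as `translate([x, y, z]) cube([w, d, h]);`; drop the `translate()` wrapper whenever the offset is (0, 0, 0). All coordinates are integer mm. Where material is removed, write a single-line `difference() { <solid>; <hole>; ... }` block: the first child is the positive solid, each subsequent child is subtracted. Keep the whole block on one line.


difference() { translate([236, 252, 0]) cube([4890, 213, 2450]); translate([1542, 252, 0]) cube([852, 213, 2098]); }
translate([236, 5119, 0]) cube([4890, 213, 2450]);
translate([236, 465, 0]) cube([213, 4654, 2450]);
translate([4913, 465, 0]) cube([213, 4654, 2450]);


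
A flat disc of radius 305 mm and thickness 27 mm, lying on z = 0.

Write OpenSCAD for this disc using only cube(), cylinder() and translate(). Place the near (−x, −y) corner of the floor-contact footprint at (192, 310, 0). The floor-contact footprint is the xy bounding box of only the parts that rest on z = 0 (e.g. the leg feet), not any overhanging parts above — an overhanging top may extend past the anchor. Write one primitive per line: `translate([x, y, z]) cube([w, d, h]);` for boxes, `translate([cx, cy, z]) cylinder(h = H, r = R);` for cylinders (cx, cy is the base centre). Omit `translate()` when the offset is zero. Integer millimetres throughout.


translate([497, 615, 0]) cylinder(h = 27, r = 305);


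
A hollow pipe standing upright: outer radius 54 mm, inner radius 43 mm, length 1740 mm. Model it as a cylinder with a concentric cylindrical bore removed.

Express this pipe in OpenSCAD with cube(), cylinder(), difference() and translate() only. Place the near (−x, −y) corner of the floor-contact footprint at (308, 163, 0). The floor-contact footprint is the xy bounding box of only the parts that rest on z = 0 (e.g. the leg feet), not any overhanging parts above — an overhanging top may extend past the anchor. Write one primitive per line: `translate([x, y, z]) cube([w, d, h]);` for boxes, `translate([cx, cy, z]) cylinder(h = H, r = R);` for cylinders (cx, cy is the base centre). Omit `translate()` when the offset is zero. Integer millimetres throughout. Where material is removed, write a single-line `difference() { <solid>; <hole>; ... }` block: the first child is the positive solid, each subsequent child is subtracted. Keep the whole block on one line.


difference() { translate([362, 217, 0]) cylinder(h = 1740, r = 54); translate([362, 217, 0]) cylinder(h = 1740, r = 43); }


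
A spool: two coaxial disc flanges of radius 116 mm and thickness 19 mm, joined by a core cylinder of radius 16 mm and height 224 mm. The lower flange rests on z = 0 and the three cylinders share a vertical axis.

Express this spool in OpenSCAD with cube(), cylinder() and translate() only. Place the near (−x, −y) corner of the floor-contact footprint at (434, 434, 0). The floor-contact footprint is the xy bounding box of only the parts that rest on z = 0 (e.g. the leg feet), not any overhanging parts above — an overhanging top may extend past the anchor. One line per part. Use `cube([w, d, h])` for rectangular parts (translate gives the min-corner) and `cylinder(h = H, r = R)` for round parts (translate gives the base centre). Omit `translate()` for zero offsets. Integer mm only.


translate([550, 550, 0]) cylinder(h = 19, r = 116);
translate([550, 550, 19]) cylinder(h = 224, r = 16);
translate([550, 550, 243]) cylinder(h = 19, r = 116);


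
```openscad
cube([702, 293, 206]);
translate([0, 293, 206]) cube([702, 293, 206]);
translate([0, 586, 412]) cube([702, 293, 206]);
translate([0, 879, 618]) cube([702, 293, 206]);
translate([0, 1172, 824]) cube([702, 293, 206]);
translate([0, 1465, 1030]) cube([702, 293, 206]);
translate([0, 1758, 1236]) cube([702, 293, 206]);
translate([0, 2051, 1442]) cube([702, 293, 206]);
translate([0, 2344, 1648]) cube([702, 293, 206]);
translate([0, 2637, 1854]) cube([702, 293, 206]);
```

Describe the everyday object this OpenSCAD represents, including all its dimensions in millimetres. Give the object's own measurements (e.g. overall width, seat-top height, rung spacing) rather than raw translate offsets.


A straight staircase of 10 solid steps. Each step is 702 mm wide (x), 293 mm deep (y, the going) and 206 mm tall (the rise). The first step rests on the floor; each subsequent step sits one going further in +y and one rise higher in +z, directly behind and above the previous step with no overlap.


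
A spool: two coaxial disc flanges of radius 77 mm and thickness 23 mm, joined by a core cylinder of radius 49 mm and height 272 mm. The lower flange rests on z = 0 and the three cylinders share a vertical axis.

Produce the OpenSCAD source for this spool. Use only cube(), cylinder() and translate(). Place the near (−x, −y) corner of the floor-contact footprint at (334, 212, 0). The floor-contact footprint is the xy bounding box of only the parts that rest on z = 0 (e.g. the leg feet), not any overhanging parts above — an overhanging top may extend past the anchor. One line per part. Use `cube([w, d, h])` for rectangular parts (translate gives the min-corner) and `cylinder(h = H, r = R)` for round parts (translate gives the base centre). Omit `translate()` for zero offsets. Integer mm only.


translate([411, 289, 0]) cylinder(h = 23, r = 77);
translate([411, 289, 23]) cylinder(h = 272, r = 49);
translate([411, 289, 295]) cylinder(h = 23, r = 77);


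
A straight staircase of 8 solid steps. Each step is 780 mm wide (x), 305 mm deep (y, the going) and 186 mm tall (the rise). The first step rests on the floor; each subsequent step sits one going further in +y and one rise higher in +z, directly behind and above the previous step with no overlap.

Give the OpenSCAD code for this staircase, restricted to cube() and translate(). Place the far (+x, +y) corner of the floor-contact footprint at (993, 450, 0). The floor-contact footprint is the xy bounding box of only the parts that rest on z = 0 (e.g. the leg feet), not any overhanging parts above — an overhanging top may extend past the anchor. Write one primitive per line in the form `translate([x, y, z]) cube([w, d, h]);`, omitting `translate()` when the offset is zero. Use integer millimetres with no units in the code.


translate([213, 145, 0]) cube([780, 305, 186]);
translate([213, 450, 186]) cube([780, 305, 186]);
translate([213, 755, 372]) cube([780, 305, 186]);
translate([213, 1060, 558]) cube([780, 305, 186]);
translate([213, 1365, 744]) cube([780, 305, 186]);
translate([213, 1670, 930]) cube([780, 305, 186]);
translate([213, 1975, 1116]) cube([780, 305, 186]);
translate([213, 2280, 1302]) cube([780, 305, 186]);


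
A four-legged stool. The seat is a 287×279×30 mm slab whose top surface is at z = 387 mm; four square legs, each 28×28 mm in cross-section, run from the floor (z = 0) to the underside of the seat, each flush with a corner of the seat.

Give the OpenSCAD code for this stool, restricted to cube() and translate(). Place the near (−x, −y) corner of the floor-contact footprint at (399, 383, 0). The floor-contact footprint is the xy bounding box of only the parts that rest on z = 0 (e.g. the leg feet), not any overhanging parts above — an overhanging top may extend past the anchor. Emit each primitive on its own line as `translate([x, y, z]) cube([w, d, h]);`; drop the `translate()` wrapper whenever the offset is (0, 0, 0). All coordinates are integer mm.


translate([399, 383, 357]) cube([287, 279, 30]);
translate([399, 383, 0]) cube([28, 28, 357]);
translate([658, 383, 0]) cube([28, 28, 357]);
translate([399, 634, 0]) cube([28, 28, 357]);
translate([658, 634, 0]) cube([28, 28, 357]);


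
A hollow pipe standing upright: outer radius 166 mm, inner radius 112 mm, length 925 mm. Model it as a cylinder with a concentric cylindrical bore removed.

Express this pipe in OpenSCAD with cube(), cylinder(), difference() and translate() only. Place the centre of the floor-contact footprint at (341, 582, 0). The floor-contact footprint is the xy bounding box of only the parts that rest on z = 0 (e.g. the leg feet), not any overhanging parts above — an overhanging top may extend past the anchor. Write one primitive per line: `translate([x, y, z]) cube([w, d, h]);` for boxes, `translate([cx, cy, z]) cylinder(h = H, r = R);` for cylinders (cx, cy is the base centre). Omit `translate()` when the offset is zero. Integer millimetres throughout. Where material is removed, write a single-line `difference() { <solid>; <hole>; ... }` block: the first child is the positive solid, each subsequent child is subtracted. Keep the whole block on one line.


difference() { translate([341, 582, 0]) cylinder(h = 925, r = 166); translate([341, 582, 0]) cylinder(h = 925, r = 112); }


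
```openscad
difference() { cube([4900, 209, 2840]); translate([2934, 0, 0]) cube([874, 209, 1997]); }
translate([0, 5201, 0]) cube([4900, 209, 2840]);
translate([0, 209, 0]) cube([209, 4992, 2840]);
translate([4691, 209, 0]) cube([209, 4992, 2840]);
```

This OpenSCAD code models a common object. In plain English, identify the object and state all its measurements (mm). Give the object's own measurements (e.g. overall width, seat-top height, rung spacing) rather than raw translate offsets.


A single room: four walls, each 2840 mm tall and 209 mm thick, enclosing an outside footprint 4900×5410 mm (x × y), no floor or roof. The front and back walls (−y and +y sides) run the full x-width; the side walls fit between their inner faces. A door opening 874 mm wide and 1997 mm tall is cut through the front wall from the floor up, its −x edge 2934 mm from the wall's −x end.


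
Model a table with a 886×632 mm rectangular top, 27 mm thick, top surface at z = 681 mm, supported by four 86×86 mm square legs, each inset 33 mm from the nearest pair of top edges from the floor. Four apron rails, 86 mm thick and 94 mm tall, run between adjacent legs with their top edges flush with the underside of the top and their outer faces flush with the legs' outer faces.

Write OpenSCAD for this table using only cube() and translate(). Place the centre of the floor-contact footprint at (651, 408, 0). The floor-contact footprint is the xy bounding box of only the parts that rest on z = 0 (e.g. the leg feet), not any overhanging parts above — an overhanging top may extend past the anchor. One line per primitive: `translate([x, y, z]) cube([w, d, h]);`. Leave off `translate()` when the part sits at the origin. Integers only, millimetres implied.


translate([208, 92, 654]) cube([886, 632, 27]);
translate([241, 125, 0]) cube([86, 86, 654]);
translate([975, 125, 0]) cube([86, 86, 654]);
translate([241, 605, 0]) cube([86, 86, 654]);
translate([975, 605, 0]) cube([86, 86, 654]);
translate([327, 125, 560]) cube([648, 86, 94]);
translate([327, 605, 560]) cube([648, 86, 94]);
translate([241, 211, 560]) cube([86, 394, 94]);
translate([975, 211, 560]) cube([86, 394, 94]);


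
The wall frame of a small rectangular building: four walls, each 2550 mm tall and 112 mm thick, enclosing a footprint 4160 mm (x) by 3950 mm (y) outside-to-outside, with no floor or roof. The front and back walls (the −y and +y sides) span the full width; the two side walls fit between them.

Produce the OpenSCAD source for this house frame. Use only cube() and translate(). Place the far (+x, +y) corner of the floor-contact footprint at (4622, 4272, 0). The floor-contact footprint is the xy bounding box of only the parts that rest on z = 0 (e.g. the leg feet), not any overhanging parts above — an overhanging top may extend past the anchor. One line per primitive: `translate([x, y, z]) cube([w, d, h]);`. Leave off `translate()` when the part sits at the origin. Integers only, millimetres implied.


translate([462, 322, 0]) cube([4160, 112, 2550]);
translate([462, 4160, 0]) cube([4160, 112, 2550]);
translate([462, 434, 0]) cube([112, 3726, 2550]);
translate([4510, 434, 0]) cube([112, 3726, 2550]);


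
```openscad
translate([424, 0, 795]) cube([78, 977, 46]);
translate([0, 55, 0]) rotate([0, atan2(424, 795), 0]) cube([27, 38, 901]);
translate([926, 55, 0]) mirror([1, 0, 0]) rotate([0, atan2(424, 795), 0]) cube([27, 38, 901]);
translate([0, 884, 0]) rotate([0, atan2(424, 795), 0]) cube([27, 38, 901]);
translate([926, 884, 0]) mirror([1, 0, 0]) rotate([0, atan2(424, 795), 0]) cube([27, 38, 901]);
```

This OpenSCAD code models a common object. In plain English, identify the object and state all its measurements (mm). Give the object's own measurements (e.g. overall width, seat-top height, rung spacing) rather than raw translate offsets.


A sawhorse. A 78×977×46 mm beam (x, y, z) sits on two A-frame leg pairs. Each pair is two raked legs of 27×38 mm section (38 mm along y) splaying symmetrically in x. Each leg rises 795 mm vertically over 424 mm of horizontal reach and is 901 mm long along its own axis. Every leg's outer bottom edge rests on the floor and its outer top edge meets a bottom edge of the beam — the left legs (tilting toward +x) meet the beam's −x bottom edge, the right legs (their mirror images, tilting toward −x) meet its +x bottom edge — so the leg tops tuck under the beam, the beam's underside is 795 mm above the floor, and the feet are 926 mm apart outside-to-outside with the beam centred between them. The two leg pairs are set in 55 mm from either end of the beam.


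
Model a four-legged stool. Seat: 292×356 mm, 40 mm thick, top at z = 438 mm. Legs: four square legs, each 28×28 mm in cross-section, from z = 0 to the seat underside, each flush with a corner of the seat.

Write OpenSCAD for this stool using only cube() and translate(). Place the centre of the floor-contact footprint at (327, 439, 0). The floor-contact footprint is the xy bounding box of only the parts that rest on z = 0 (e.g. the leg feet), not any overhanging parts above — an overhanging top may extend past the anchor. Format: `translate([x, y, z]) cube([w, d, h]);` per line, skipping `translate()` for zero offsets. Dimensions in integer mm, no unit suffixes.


translate([181, 261, 398]) cube([292, 356, 40]);
translate([181, 261, 0]) cube([28, 28, 398]);
translate([445, 261, 0]) cube([28, 28, 398]);
translate([181, 589, 0]) cube([28, 28, 398]);
translate([445, 589, 0]) cube([28, 28, 398]);


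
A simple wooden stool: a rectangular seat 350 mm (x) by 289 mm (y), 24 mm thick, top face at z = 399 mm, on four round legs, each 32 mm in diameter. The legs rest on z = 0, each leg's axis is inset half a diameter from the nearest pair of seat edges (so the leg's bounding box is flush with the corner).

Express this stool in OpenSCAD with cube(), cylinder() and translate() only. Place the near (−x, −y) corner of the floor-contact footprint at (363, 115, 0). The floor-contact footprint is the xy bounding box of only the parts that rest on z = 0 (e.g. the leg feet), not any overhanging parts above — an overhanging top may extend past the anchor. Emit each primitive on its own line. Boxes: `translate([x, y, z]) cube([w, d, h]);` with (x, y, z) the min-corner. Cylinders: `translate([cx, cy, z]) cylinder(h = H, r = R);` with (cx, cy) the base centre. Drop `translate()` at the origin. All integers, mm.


translate([363, 115, 375]) cube([350, 289, 24]);
translate([379, 131, 0]) cylinder(h = 375, r = 16);
translate([697, 131, 0]) cylinder(h = 375, r = 16);
translate([379, 388, 0]) cylinder(h = 375, r = 16);
translate([697, 388, 0]) cylinder(h = 375, r = 16);


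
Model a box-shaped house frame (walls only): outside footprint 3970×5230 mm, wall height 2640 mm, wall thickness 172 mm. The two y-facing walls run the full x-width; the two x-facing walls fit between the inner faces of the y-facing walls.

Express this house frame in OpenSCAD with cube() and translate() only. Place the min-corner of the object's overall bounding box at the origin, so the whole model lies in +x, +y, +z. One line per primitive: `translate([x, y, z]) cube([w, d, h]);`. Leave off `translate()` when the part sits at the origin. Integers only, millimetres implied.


cube([3970, 172, 2640]);
translate([0, 5058, 0]) cube([3970, 172, 2640]);
translate([0, 172, 0]) cube([172, 4886, 2640]);
translate([3798, 172, 0]) cube([172, 4886, 2640]);


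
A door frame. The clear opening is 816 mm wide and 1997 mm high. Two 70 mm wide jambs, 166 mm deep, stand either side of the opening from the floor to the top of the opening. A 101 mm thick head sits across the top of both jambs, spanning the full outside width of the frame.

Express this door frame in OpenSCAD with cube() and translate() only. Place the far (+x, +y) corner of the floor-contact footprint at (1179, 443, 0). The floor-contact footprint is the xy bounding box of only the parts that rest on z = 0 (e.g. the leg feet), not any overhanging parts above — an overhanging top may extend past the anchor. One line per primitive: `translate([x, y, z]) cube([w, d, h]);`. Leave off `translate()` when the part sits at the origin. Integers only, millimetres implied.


translate([223, 277, 0]) cube([70, 166, 1997]);
translate([1109, 277, 0]) cube([70, 166, 1997]);
translate([223, 277, 1997]) cube([956, 166, 101]);


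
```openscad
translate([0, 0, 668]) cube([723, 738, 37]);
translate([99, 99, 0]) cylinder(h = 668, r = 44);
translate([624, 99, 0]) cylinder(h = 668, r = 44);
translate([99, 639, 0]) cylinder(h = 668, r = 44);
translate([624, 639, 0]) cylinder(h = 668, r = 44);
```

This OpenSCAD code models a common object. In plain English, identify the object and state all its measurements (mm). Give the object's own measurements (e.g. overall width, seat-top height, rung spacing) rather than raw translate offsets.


A table: top 723 mm (x) × 738 mm (y), 37 mm thick, upper face at z = 705 mm, on four round legs of 88 mm diameter, each leg's bounding box inset 55 mm from the nearest pair of top edges from z = 0 to the bottom of the top.


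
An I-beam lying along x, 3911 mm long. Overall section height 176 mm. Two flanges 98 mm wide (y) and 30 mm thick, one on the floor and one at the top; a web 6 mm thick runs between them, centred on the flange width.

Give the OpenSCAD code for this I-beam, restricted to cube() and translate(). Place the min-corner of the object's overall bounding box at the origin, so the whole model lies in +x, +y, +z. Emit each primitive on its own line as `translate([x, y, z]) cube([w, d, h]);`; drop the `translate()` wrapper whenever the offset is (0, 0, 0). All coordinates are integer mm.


cube([3911, 98, 30]);
translate([0, 46, 30]) cube([3911, 6, 116]);
translate([0, 0, 146]) cube([3911, 98, 30]);


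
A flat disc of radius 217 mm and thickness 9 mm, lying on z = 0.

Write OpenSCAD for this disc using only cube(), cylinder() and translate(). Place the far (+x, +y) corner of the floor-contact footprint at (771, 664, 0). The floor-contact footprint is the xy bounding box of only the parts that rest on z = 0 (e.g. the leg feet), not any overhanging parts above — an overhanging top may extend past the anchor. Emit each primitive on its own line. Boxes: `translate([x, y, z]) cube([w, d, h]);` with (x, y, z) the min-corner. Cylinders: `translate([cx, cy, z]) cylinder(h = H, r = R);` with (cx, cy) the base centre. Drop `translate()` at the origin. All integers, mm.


translate([554, 447, 0]) cylinder(h = 9, r = 217);


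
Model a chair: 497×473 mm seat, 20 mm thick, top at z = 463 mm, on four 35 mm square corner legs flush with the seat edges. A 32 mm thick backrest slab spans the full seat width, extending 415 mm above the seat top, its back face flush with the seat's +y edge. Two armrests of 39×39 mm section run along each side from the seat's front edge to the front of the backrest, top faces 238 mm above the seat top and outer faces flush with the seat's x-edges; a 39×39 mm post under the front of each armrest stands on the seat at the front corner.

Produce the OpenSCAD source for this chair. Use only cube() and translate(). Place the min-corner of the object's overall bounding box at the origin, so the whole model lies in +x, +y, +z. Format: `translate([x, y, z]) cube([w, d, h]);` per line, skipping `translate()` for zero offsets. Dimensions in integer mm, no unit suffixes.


translate([0, 0, 443]) cube([497, 473, 20]);
cube([35, 35, 443]);
translate([462, 0, 0]) cube([35, 35, 443]);
translate([0, 438, 0]) cube([35, 35, 443]);
translate([462, 438, 0]) cube([35, 35, 443]);
translate([0, 441, 463]) cube([497, 32, 415]);
translate([0, 0, 662]) cube([39, 441, 39]);
translate([458, 0, 662]) cube([39, 441, 39]);
translate([0, 0, 463]) cube([39, 39, 199]);
translate([458, 0, 463]) cube([39, 39, 199]);


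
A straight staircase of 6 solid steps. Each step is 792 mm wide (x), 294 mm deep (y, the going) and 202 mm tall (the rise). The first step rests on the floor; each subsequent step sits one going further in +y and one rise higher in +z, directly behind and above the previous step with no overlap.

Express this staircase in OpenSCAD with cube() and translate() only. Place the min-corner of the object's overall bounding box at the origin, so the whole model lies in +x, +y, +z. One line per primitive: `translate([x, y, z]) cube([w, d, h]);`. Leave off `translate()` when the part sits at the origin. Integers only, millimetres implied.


cube([792, 294, 202]);
translate([0, 294, 202]) cube([792, 294, 202]);
translate([0, 588, 404]) cube([792, 294, 202]);
translate([0, 882, 606]) cube([792, 294, 202]);
translate([0, 1176, 808]) cube([792, 294, 202]);
translate([0, 1470, 1010]) cube([792, 294, 202]);


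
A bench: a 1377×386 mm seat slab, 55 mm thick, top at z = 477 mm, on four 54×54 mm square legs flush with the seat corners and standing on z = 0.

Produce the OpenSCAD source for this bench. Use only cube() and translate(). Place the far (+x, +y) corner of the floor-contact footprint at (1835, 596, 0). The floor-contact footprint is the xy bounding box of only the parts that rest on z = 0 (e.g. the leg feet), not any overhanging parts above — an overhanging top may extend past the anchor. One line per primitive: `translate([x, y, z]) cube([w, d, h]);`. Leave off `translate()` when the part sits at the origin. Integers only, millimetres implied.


translate([458, 210, 422]) cube([1377, 386, 55]);
translate([458, 210, 0]) cube([54, 54, 422]);
translate([458, 542, 0]) cube([54, 54, 422]);
translate([1781, 210, 0]) cube([54, 54, 422]);
translate([1781, 542, 0]) cube([54, 54, 422]);


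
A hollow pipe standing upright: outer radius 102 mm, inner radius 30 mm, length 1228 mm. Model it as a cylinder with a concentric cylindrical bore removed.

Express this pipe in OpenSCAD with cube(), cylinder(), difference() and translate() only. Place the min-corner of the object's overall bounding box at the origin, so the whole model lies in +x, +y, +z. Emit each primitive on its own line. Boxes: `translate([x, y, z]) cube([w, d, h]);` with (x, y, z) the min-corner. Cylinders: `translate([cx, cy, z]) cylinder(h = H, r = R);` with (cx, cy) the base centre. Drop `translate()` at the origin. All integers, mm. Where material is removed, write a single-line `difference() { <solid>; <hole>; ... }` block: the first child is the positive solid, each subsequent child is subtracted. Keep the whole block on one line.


difference() { translate([102, 102, 0]) cylinder(h = 1228, r = 102); translate([102, 102, 0]) cylinder(h = 1228, r = 30); }


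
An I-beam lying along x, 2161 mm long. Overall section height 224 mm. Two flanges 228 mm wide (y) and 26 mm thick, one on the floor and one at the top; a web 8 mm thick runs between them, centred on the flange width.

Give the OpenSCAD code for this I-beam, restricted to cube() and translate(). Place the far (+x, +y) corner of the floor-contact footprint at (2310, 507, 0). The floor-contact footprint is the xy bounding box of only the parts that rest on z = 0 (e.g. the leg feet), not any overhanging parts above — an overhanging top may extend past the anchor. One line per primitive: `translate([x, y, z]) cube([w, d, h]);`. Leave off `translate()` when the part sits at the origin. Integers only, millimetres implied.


translate([149, 279, 0]) cube([2161, 228, 26]);
translate([149, 389, 26]) cube([2161, 8, 172]);
translate([149, 279, 198]) cube([2161, 228, 26]);


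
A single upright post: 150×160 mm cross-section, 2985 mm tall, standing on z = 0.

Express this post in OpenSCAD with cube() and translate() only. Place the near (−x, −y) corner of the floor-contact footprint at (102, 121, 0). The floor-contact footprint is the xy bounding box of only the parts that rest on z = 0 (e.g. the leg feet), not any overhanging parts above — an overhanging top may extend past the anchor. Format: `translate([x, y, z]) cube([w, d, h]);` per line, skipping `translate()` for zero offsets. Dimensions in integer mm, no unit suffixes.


translate([102, 121, 0]) cube([150, 160, 2985]);


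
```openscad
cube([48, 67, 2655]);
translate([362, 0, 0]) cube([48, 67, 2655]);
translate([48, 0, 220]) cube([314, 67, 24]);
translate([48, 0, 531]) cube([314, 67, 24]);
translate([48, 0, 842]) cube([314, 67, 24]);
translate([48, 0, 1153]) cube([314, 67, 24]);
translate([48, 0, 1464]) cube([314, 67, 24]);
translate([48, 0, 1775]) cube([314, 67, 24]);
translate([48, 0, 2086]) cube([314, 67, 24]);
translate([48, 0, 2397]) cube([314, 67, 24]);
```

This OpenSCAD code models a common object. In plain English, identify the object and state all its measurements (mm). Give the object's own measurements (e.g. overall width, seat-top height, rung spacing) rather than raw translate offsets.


A straight ladder. Two 48×67 mm vertical rails, 2655 mm tall, stand 410 mm apart (outside-to-outside) with their front faces coplanar on the −y side. 8 rungs, each 67 mm deep and 24 mm tall, span between the inner faces of the rails, front faces flush with the rails. The lowest rung's underside is at z = 220 mm and rungs are spaced 311 mm apart (underside to underside).


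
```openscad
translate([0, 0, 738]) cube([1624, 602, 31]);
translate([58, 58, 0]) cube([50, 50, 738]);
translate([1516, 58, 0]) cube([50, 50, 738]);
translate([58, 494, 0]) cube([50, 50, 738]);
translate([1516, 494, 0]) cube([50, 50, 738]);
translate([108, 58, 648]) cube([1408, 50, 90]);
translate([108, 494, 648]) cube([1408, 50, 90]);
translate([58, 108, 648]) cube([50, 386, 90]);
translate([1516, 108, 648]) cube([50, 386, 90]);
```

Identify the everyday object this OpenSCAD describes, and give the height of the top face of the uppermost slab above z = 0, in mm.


A table. The table height is 769 mm.

A 1624×602×31 slab sits at z = 738 on four 50 mm square posts — a table. The top surface is at 738 + 31 = 769 mm.


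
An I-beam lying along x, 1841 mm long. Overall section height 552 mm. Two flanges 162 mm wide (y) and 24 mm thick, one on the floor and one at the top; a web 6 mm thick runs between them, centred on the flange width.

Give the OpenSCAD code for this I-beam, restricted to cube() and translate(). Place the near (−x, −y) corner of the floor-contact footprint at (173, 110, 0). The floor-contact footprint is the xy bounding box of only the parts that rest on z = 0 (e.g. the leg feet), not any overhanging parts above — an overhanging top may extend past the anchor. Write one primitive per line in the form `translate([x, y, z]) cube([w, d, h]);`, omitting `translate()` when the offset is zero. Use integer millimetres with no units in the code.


translate([173, 110, 0]) cube([1841, 162, 24]);
translate([173, 188, 24]) cube([1841, 6, 504]);
translate([173, 110, 528]) cube([1841, 162, 24]);


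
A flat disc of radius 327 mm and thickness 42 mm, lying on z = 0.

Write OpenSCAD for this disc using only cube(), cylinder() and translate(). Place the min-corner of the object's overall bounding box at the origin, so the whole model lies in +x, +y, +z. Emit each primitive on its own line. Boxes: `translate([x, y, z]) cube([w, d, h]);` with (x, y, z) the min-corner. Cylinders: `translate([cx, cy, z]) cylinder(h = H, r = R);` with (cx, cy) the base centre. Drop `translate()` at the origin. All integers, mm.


translate([327, 327, 0]) cylinder(h = 42, r = 327);


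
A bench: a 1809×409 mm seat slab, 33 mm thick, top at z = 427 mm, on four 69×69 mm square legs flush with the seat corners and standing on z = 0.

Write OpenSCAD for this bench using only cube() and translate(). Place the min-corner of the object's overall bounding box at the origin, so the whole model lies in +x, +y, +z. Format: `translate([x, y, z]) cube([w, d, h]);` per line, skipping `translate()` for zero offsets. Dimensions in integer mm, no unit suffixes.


translate([0, 0, 394]) cube([1809, 409, 33]);
cube([69, 69, 394]);
translate([0, 340, 0]) cube([69, 69, 394]);
translate([1740, 0, 0]) cube([69, 69, 394]);
translate([1740, 340, 0]) cube([69, 69, 394]);
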